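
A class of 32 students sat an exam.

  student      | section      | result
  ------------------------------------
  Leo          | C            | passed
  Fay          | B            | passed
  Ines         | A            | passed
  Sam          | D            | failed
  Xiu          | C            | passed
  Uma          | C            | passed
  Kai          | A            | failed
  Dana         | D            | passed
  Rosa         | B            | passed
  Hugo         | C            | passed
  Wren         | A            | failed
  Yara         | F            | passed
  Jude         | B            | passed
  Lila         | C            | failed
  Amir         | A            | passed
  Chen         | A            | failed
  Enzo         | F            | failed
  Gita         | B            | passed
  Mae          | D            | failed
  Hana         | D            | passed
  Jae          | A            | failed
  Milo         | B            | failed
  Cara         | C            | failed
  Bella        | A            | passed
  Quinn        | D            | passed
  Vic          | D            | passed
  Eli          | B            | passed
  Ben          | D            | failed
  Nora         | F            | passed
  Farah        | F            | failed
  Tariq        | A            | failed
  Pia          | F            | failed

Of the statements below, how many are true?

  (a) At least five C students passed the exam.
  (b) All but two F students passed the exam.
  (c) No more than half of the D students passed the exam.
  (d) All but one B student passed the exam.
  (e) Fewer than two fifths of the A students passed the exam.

2

(a) C: |A| = 6, |A ∩ B| = 4; needs |A ∩ B| ≥ 5 — false.
(b) F: |A| = 5, |A ∩ B| = 2; needs |A ∖ B| = 2 — false.
(c) D: |A| = 7, |A ∩ B| = 4; needs |A ∩ B| ≤ |A ∖ B| — false.
(d) B: |A| = 6, |A ∩ B| = 5; needs |A ∖ B| = 1 — true.
(e) A: |A| = 8, |A ∩ B| = 3; needs |A ∩ B| / |A| < 2/5 — true.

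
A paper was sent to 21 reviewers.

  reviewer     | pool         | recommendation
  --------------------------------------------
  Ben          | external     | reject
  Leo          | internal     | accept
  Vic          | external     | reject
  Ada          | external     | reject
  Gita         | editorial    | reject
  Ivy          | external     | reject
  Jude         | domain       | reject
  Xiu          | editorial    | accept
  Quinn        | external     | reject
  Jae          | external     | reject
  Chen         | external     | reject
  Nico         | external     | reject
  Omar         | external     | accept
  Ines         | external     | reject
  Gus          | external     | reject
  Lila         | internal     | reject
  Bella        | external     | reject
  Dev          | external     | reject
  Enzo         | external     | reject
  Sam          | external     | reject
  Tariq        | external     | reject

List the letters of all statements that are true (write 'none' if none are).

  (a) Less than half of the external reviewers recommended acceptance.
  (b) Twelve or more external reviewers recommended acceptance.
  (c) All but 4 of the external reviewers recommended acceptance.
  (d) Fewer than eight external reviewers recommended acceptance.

(a), (d)

|A| = 16, |A ∩ B| = 1, |A ∖ B| = 15.
(a) |A ∩ B| < |A ∖ B|: holds.
(b) |A ∩ B| ≥ 12: fails.
(c) |A ∖ B| = 4: fails.
(d) |A ∩ B| < 8: holds.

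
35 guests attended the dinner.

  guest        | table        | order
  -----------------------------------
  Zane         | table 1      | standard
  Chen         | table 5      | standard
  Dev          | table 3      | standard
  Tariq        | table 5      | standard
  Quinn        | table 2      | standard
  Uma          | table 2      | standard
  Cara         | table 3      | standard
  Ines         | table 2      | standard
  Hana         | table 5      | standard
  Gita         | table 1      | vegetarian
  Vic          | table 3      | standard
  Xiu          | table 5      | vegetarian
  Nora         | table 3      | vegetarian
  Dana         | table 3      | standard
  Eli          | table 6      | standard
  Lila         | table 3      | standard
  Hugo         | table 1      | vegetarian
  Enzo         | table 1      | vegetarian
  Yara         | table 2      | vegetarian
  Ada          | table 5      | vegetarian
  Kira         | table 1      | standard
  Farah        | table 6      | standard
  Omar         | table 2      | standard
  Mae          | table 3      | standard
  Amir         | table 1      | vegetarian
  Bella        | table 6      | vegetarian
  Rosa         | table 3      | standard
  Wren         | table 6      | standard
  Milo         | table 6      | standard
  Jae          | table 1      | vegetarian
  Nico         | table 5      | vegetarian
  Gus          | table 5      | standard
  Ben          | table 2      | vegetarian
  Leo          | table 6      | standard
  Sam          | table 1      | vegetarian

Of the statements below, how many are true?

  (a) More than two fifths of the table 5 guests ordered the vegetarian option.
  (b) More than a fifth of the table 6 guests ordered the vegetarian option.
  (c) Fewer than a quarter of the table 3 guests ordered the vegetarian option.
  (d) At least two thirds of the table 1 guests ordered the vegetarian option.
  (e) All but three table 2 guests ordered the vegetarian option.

3

(a) table 5: |A| = 7, |A ∩ B| = 3; needs |A ∩ B| / |A| > 2/5 — true.
(b) table 6: |A| = 6, |A ∩ B| = 1; needs |A ∩ B| / |A| > 1/5 — false.
(c) table 3: |A| = 8, |A ∩ B| = 1; needs |A ∩ B| / |A| < 1/4 — true.
(d) table 1: |A| = 8, |A ∩ B| = 6; needs |A ∩ B| / |A| ≥ 2/3 — true.
(e) table 2: |A| = 6, |A ∩ B| = 2; needs |A ∖ B| = 3 — false.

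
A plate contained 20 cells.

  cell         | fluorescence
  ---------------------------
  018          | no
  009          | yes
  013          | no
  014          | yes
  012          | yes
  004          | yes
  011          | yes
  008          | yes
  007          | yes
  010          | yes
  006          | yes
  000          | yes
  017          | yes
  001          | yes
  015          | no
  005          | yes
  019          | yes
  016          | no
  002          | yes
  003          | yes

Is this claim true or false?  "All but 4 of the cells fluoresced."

Truth condition: |A ∖ B| = 4.
|A| = 20, |A ∩ B| = 16, |A ∖ B| = 4.
|A ∖ B| = 4, so the statement is true.

True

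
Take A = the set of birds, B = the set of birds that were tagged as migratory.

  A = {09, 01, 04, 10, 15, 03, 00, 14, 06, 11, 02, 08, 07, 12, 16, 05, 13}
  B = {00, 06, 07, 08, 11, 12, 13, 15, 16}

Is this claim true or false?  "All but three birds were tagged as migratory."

'All but three birds were tagged as migratory' holds iff |A ∖ B| = 3.
|A| = 17, |A ∩ B| = 9, |A ∖ B| = 8.
|A ∖ B| = 8, so the statement is false.

False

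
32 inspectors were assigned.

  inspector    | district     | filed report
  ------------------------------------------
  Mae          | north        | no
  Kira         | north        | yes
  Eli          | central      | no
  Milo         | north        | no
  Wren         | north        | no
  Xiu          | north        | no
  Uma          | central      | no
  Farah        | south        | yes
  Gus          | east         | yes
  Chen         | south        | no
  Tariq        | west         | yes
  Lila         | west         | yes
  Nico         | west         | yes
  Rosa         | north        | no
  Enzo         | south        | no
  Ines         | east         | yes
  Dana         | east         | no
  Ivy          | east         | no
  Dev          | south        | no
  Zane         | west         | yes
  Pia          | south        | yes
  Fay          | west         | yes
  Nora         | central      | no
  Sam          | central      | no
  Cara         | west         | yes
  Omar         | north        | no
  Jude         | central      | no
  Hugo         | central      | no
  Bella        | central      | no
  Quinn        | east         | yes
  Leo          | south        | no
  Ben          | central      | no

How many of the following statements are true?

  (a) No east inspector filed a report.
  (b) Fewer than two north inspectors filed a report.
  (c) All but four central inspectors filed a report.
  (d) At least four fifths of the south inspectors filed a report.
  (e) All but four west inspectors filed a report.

(a) east: |A| = 5, |A ∩ B| = 3; needs A ∩ B = ∅ (|A ∩ B| = 0) — false.
(b) north: |A| = 7, |A ∩ B| = 1; needs |A ∩ B| < 2 — true.
(c) central: |A| = 8, |A ∩ B| = 0; needs |A ∖ B| = 4 — false.
(d) south: |A| = 6, |A ∩ B| = 2; needs |A ∩ B| / |A| ≥ 4/5 — false.
(e) west: |A| = 6, |A ∩ B| = 6; needs |A ∖ B| = 4 — false.

1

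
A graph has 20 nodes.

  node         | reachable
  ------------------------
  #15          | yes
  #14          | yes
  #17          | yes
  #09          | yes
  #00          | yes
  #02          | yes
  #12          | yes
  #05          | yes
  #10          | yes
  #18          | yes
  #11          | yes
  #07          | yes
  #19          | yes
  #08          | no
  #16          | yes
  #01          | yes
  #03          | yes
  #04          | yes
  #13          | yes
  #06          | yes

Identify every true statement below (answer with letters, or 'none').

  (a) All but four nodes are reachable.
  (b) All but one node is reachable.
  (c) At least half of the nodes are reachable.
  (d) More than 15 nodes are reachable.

(b), (c), (d)

|A| = 20, |A ∩ B| = 19, |A ∖ B| = 1.
(a) |A ∖ B| = 4: fails.
(b) |A ∖ B| = 1: holds.
(c) |A ∩ B| ≥ |A ∖ B|: holds.
(d) |A ∩ B| > 15: holds.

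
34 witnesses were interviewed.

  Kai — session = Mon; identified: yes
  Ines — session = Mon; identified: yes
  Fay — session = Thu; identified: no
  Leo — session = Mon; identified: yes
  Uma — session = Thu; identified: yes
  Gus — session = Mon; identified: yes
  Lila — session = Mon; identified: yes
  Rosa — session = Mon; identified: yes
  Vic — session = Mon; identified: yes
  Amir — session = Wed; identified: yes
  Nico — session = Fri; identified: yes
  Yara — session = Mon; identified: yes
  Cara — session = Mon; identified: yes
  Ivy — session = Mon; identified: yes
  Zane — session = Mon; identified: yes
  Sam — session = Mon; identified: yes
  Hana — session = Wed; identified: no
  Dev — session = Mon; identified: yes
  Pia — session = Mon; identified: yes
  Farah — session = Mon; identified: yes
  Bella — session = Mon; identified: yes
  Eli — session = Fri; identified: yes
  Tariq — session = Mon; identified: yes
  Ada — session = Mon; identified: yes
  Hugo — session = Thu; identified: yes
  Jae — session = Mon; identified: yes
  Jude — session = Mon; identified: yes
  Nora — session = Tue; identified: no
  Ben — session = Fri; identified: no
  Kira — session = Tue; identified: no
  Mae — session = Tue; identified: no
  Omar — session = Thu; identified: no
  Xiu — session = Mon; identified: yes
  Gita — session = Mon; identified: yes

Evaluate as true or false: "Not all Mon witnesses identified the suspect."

False

The determiner here denotes the relation: A ⊄ B (|A ∖ B| ≥ 1).
|A| = 22, |A ∩ B| = 22, |A ∖ B| = 0.
So the statement is false.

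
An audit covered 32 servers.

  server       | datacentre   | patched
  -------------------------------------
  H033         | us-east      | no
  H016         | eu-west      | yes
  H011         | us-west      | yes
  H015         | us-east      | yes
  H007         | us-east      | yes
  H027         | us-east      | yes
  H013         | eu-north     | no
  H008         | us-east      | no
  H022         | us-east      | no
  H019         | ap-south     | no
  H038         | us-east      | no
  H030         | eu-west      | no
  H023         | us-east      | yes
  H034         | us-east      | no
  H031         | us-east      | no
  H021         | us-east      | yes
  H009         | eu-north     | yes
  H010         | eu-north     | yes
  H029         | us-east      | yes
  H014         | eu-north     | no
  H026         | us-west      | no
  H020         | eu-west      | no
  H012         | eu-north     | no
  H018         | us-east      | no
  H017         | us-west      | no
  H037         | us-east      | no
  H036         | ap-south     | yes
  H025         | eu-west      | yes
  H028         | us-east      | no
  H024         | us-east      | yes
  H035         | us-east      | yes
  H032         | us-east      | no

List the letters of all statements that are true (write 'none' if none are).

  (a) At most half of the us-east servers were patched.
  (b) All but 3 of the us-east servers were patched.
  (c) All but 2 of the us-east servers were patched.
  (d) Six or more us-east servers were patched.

(a), (d)

|A| = 18, |A ∩ B| = 8, |A ∖ B| = 10.
(a) |A ∩ B| ≤ |A ∖ B|: holds.
(b) |A ∖ B| = 3: fails.
(c) |A ∖ B| = 2: fails.
(d) |A ∩ B| ≥ 6: holds.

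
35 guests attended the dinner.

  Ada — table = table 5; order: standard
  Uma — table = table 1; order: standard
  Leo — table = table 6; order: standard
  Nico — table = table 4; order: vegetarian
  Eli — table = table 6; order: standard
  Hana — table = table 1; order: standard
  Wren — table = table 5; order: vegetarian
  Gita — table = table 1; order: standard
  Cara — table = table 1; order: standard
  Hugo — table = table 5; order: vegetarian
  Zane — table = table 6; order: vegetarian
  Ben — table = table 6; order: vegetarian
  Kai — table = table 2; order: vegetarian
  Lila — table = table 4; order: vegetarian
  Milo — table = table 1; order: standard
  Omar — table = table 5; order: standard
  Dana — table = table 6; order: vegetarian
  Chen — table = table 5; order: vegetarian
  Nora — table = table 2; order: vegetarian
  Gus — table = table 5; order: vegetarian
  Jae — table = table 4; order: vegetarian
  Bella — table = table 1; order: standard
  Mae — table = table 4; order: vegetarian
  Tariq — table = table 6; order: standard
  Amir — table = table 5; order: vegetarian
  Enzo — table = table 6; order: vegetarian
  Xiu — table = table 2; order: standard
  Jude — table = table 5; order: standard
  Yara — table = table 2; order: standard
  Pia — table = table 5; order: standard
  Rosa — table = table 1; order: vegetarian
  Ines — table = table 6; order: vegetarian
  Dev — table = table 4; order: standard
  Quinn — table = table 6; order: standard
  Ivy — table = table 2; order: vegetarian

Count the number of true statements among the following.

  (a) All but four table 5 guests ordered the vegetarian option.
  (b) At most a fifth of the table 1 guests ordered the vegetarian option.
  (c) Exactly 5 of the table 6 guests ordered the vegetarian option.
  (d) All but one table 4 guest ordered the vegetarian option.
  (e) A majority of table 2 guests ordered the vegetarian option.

(a) table 5: |A| = 9, |A ∩ B| = 5; needs |A ∖ B| = 4 — true.
(b) table 1: |A| = 7, |A ∩ B| = 1; needs |A ∩ B| / |A| ≤ 1/5 — true.
(c) table 6: |A| = 9, |A ∩ B| = 5; needs |A ∩ B| = 5 — true.
(d) table 4: |A| = 5, |A ∩ B| = 4; needs |A ∖ B| = 1 — true.
(e) table 2: |A| = 5, |A ∩ B| = 3; needs |A ∩ B| > |A ∖ B| — true.

5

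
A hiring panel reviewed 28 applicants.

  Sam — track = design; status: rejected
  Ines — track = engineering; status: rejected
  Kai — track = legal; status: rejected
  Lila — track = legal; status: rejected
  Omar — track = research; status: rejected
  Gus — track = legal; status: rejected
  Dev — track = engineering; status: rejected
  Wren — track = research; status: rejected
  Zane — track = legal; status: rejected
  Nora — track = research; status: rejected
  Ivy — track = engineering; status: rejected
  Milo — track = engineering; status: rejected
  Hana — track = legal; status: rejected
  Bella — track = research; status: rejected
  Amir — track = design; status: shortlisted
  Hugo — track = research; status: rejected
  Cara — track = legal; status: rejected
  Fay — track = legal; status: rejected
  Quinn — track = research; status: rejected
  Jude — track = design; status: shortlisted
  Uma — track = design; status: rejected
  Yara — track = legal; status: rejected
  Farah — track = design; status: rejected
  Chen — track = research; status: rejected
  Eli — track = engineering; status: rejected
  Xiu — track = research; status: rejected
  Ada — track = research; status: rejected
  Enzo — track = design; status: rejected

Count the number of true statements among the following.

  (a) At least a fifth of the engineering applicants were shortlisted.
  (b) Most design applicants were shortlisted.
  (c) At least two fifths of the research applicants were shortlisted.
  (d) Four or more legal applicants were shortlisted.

0

(a) engineering: |A| = 5, |A ∩ B| = 0; needs |A ∩ B| / |A| ≥ 1/5 — false.
(b) design: |A| = 6, |A ∩ B| = 2; needs |A ∩ B| > |A ∖ B| — false.
(c) research: |A| = 9, |A ∩ B| = 0; needs |A ∩ B| / |A| ≥ 2/5 — false.
(d) legal: |A| = 8, |A ∩ B| = 0; needs |A ∩ B| ≥ 4 — false.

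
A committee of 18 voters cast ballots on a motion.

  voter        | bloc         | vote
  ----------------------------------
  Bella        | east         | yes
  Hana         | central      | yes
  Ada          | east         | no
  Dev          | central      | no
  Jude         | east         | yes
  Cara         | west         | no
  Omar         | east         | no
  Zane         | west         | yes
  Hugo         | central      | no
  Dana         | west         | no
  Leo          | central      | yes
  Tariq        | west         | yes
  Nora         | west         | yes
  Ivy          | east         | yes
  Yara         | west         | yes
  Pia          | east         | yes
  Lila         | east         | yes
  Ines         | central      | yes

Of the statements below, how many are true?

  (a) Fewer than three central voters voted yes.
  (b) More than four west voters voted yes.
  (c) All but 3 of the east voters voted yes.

(a) central: |A| = 5, |A ∩ B| = 3; needs |A ∩ B| < 3 — false.
(b) west: |A| = 6, |A ∩ B| = 4; needs |A ∩ B| > 4 — false.
(c) east: |A| = 7, |A ∩ B| = 5; needs |A ∖ B| = 3 — false.

0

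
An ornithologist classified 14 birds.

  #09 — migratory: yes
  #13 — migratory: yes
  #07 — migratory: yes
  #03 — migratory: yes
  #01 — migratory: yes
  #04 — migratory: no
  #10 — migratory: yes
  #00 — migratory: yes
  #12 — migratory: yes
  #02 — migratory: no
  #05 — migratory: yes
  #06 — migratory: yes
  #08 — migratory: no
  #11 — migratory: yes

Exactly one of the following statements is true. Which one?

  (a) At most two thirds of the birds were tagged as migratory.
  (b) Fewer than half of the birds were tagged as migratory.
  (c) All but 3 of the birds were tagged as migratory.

|A| = 14, |A ∩ B| = 11, |A ∖ B| = 3.
(a) requires |A ∩ B| / |A| ≤ 2/3: false.
(b) requires |A ∩ B| < |A ∖ B|: false.
(c) requires |A ∖ B| = 3: true.

(c)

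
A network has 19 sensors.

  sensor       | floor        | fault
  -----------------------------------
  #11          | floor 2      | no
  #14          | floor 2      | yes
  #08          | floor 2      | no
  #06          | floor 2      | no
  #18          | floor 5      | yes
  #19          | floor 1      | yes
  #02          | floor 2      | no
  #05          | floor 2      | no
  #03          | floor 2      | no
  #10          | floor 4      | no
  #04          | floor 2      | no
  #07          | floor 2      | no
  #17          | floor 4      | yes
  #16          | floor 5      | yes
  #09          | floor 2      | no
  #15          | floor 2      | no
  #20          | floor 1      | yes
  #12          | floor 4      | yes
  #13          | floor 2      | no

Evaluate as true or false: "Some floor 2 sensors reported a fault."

True

The determiner here denotes the relation: A ∩ B ≠ ∅ (|A ∩ B| ≥ 1).
A (the restrictor) = {#11, #14, #08, #06, #02, #05, #03, #04, #07, #09, #15, #13}, |A| = 12.
A ∩ B = {#14}, so |A ∩ B| = 1.
So the statement is true.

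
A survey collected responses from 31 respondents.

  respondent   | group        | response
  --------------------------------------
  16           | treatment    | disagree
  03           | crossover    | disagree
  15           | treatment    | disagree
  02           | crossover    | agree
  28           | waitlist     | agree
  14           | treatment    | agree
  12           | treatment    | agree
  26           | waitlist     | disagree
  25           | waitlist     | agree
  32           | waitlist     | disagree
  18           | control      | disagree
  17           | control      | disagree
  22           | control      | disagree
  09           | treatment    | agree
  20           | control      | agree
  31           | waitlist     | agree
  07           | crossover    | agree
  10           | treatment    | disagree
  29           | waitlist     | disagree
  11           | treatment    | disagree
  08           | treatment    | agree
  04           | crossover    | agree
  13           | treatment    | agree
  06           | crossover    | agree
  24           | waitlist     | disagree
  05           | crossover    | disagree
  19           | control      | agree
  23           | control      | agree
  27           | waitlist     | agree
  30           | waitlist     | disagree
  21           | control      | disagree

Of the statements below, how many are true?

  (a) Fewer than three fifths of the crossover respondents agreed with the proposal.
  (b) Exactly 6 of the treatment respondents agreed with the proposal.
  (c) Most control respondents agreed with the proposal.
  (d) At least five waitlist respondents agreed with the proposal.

0

(a) crossover: |A| = 6, |A ∩ B| = 4; needs |A ∩ B| / |A| < 3/5 — false.
(b) treatment: |A| = 9, |A ∩ B| = 5; needs |A ∩ B| = 6 — false.
(c) control: |A| = 7, |A ∩ B| = 3; needs |A ∩ B| > |A ∖ B| — false.
(d) waitlist: |A| = 9, |A ∩ B| = 4; needs |A ∩ B| ≥ 5 — false.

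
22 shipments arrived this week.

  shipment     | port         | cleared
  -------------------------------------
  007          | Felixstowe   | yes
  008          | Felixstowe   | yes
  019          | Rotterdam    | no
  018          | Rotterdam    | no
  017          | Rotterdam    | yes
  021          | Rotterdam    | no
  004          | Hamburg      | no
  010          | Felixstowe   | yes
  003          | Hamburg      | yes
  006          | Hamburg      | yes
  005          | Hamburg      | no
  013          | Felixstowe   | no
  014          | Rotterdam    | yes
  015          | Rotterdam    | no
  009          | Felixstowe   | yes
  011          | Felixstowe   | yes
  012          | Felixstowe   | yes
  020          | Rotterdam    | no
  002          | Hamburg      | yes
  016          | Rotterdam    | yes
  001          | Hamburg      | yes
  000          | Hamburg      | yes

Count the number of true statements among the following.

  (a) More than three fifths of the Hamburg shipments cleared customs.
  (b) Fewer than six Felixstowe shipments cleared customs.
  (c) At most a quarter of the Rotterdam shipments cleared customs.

1

(a) Hamburg: |A| = 7, |A ∩ B| = 5; needs |A ∩ B| / |A| > 3/5 — true.
(b) Felixstowe: |A| = 7, |A ∩ B| = 6; needs |A ∩ B| < 6 — false.
(c) Rotterdam: |A| = 8, |A ∩ B| = 3; needs |A ∩ B| / |A| ≤ 1/4 — false.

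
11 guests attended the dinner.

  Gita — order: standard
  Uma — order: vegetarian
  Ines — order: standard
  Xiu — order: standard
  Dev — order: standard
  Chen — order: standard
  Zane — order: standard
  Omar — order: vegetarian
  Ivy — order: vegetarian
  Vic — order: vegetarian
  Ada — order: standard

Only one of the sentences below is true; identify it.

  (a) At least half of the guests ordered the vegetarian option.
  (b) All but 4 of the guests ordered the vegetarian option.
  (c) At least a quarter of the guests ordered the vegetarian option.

|A| = 11, |A ∩ B| = 4, |A ∖ B| = 7.
(a) requires |A ∩ B| ≥ |A ∖ B|: false.
(b) requires |A ∖ B| = 4: false.
(c) requires |A ∩ B| / |A| ≥ 1/4: true.

(c)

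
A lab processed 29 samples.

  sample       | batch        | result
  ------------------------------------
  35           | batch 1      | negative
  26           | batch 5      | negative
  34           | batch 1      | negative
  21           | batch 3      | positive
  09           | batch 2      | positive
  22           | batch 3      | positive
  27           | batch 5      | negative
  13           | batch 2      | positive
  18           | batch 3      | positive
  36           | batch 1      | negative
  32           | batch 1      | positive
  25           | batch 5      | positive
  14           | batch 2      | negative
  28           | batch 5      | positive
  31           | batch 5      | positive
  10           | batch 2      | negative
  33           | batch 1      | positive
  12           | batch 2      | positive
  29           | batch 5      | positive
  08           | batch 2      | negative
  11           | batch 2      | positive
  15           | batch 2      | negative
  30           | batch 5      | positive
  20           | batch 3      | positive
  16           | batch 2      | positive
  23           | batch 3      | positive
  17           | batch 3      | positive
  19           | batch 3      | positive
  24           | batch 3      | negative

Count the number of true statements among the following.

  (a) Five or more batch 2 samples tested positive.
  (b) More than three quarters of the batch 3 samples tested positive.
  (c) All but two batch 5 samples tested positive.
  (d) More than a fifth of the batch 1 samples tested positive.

4

(a) batch 2: |A| = 9, |A ∩ B| = 5; needs |A ∩ B| ≥ 5 — true.
(b) batch 3: |A| = 8, |A ∩ B| = 7; needs |A ∩ B| / |A| > 3/4 — true.
(c) batch 5: |A| = 7, |A ∩ B| = 5; needs |A ∖ B| = 2 — true.
(d) batch 1: |A| = 5, |A ∩ B| = 2; needs |A ∩ B| / |A| > 1/5 — true.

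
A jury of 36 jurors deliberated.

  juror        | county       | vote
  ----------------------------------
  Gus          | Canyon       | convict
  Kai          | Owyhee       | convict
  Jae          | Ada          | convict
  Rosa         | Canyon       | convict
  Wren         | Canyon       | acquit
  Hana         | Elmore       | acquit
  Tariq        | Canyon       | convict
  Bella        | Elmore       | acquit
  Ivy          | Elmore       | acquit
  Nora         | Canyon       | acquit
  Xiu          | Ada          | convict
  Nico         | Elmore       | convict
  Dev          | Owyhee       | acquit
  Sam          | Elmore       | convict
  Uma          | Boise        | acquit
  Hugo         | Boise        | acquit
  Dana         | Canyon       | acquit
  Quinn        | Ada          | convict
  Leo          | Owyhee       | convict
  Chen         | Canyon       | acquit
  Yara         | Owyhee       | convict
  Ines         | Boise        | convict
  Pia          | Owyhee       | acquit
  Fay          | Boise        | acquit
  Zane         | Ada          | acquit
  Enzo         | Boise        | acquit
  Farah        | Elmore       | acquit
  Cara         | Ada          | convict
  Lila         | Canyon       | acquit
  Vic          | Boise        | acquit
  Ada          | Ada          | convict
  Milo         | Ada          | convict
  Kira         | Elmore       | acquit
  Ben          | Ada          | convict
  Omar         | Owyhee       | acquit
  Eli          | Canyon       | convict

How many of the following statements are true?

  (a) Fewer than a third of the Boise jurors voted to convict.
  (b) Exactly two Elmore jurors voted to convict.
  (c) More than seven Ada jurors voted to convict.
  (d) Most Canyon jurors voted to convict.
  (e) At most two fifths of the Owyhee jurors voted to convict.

(a) Boise: |A| = 6, |A ∩ B| = 1; needs |A ∩ B| / |A| < 1/3 — true.
(b) Elmore: |A| = 7, |A ∩ B| = 2; needs |A ∩ B| = 2 — true.
(c) Ada: |A| = 8, |A ∩ B| = 7; needs |A ∩ B| > 7 — false.
(d) Canyon: |A| = 9, |A ∩ B| = 4; needs |A ∩ B| > |A ∖ B| — false.
(e) Owyhee: |A| = 6, |A ∩ B| = 3; needs |A ∩ B| / |A| ≤ 2/5 — false.

2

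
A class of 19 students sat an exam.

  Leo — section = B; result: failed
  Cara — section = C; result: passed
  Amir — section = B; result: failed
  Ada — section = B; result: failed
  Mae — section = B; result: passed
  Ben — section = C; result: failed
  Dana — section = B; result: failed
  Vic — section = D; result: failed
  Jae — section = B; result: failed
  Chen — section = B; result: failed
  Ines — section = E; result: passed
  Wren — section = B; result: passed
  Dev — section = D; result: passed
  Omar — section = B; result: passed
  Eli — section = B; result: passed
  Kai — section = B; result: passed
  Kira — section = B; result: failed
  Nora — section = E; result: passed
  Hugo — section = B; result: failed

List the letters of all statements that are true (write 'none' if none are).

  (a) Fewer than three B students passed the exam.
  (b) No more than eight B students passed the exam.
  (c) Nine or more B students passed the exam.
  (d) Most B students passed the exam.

(b)

|A| = 13, |A ∩ B| = 5, |A ∖ B| = 8.
(a) |A ∩ B| < 3: fails.
(b) |A ∩ B| ≤ 8: holds.
(c) |A ∩ B| ≥ 9: fails.
(d) |A ∩ B| > |A ∖ B|: fails.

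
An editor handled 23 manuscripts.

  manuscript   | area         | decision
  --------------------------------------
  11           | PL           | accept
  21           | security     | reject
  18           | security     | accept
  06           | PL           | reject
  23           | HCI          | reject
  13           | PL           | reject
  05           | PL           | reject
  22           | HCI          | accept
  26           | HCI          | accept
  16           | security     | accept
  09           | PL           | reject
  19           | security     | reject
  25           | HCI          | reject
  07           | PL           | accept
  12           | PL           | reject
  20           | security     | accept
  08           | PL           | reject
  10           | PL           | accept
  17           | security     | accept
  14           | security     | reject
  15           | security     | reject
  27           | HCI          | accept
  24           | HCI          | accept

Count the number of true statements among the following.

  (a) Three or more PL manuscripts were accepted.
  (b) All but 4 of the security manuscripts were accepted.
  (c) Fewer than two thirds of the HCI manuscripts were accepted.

2

(a) PL: |A| = 9, |A ∩ B| = 3; needs |A ∩ B| ≥ 3 — true.
(b) security: |A| = 8, |A ∩ B| = 4; needs |A ∖ B| = 4 — true.
(c) HCI: |A| = 6, |A ∩ B| = 4; needs |A ∩ B| / |A| < 2/3 — false.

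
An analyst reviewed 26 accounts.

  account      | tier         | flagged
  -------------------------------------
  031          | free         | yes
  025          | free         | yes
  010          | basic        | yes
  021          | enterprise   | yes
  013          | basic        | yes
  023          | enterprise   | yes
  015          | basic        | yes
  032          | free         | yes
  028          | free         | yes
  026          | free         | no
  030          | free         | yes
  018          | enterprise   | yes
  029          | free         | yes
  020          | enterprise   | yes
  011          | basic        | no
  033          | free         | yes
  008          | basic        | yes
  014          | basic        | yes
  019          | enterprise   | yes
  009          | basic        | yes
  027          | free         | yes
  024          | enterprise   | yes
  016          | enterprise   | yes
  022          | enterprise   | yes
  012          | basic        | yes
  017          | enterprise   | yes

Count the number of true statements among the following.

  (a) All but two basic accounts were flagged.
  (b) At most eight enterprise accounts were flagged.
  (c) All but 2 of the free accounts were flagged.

(a) basic: |A| = 8, |A ∩ B| = 7; needs |A ∖ B| = 2 — false.
(b) enterprise: |A| = 9, |A ∩ B| = 9; needs |A ∩ B| ≤ 8 — false.
(c) free: |A| = 9, |A ∩ B| = 8; needs |A ∖ B| = 2 — false.

0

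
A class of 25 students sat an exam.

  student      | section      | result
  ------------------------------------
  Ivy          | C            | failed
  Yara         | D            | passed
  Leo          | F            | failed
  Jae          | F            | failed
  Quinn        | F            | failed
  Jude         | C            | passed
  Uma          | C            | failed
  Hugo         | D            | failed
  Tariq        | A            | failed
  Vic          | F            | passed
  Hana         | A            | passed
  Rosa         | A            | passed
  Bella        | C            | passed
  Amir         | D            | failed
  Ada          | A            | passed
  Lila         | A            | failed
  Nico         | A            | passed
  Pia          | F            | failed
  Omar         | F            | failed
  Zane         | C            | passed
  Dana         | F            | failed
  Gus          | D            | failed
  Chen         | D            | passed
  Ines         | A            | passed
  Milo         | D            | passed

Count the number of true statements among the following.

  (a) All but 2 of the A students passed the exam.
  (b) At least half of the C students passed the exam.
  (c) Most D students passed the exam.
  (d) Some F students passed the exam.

3

(a) A: |A| = 7, |A ∩ B| = 5; needs |A ∖ B| = 2 — true.
(b) C: |A| = 5, |A ∩ B| = 3; needs |A ∩ B| ≥ |A ∖ B| — true.
(c) D: |A| = 6, |A ∩ B| = 3; needs |A ∩ B| > |A ∖ B| — false.
(d) F: |A| = 7, |A ∩ B| = 1; needs A ∩ B ≠ ∅ (|A ∩ B| ≥ 1) — true.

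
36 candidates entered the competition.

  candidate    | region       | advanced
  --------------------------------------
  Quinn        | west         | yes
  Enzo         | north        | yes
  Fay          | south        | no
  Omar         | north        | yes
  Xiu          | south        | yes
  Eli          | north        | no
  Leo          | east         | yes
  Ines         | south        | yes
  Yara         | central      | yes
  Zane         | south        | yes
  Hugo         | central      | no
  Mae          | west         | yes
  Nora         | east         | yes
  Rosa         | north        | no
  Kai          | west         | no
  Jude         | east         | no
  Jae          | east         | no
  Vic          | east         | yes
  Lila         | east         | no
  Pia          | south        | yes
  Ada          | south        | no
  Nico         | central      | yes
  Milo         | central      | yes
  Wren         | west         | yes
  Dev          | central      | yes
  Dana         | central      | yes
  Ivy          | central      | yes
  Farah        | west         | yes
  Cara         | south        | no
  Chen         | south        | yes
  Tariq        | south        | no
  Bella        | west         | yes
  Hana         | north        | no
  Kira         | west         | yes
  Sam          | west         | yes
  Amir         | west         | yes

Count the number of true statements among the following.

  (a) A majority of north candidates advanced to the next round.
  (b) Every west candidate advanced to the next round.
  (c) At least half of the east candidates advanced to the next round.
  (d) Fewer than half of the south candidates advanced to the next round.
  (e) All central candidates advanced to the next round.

1

(a) north: |A| = 5, |A ∩ B| = 2; needs |A ∩ B| > |A ∖ B| — false.
(b) west: |A| = 9, |A ∩ B| = 8; needs A ⊆ B, i.e. every element of A is in B (|A ∖ B| = 0) — false.
(c) east: |A| = 6, |A ∩ B| = 3; needs |A ∩ B| ≥ |A ∖ B| — true.
(d) south: |A| = 9, |A ∩ B| = 5; needs |A ∩ B| < |A ∖ B| — false.
(e) central: |A| = 7, |A ∩ B| = 6; needs A ⊆ B, i.e. every element of A is in B (|A ∖ B| = 0) — false.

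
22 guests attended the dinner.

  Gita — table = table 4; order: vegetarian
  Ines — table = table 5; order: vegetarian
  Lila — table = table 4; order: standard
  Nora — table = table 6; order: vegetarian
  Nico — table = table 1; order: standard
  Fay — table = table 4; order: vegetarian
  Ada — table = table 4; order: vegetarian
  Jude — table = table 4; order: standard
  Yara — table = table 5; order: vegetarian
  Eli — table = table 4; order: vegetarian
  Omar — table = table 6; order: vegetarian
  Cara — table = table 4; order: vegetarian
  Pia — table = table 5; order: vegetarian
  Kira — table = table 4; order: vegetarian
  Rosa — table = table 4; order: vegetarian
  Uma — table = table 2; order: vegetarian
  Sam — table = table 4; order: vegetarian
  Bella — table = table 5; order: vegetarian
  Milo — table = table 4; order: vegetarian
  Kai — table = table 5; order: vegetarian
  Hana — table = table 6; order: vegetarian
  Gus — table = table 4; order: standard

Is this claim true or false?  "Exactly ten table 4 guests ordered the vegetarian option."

'Exactly ten table 4 guests ordered the vegetarian option' holds iff |A ∩ B| = 10.
A (the restrictor) = {Gita, Lila, Fay, Ada, Jude, Eli, Cara, Kira, Rosa, Sam, Milo, Gus}, |A| = 12.
A ∩ B = {Gita, Fay, Ada, Eli, Cara, Kira, Rosa, Sam, Milo}, so |A ∩ B| = 9.
|A ∩ B| = 9, so the statement is false.

False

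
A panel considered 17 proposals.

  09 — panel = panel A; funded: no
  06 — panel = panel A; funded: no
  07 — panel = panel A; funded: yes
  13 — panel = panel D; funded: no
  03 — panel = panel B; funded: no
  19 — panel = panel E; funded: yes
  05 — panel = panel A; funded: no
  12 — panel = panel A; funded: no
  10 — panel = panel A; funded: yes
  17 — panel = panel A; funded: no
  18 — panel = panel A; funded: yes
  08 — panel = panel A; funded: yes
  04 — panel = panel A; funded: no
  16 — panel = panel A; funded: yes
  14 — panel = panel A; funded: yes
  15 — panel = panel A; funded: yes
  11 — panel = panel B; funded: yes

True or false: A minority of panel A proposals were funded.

The determiner here denotes the relation: |A ∩ B| < |A ∖ B|.
A (the restrictor) = {09, 06, 07, 05, 12, 10, 17, 18, 08, 04, 16, 14, 15}, |A| = 13.
A ∩ B = {07, 10, 18, 08, 16, 14, 15}, so |A ∩ B| = 7.
A ∖ B = {09, 06, 05, 12, 17, 04}, so |A ∖ B| = 6.
7 > 6, so the statement is false.

False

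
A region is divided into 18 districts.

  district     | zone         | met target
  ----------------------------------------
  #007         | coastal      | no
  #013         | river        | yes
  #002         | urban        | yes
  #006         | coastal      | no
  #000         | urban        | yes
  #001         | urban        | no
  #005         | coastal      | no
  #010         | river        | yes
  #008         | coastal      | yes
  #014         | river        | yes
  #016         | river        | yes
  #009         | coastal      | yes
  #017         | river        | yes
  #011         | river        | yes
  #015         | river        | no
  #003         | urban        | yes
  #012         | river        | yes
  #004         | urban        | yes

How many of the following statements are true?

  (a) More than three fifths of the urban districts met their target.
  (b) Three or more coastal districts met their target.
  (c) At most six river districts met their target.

1

(a) urban: |A| = 5, |A ∩ B| = 4; needs |A ∩ B| / |A| > 3/5 — true.
(b) coastal: |A| = 5, |A ∩ B| = 2; needs |A ∩ B| ≥ 3 — false.
(c) river: |A| = 8, |A ∩ B| = 7; needs |A ∩ B| ≤ 6 — false.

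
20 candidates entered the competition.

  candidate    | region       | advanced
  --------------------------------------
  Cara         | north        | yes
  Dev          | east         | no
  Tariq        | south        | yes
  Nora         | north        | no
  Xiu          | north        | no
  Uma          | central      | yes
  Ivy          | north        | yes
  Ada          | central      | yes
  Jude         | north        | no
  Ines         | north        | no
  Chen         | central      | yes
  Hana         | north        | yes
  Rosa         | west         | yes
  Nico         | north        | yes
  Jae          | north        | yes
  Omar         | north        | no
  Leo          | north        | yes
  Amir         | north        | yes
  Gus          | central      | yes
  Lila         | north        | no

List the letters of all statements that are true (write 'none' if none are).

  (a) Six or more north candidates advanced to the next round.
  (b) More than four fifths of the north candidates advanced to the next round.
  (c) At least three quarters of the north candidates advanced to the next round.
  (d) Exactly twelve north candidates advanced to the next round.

|A| = 13, |A ∩ B| = 7, |A ∖ B| = 6.
(a) |A ∩ B| ≥ 6: holds.
(b) |A ∩ B| / |A| > 4/5: fails.
(c) |A ∩ B| / |A| ≥ 3/4: fails.
(d) |A ∩ B| = 12: fails.

(a)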